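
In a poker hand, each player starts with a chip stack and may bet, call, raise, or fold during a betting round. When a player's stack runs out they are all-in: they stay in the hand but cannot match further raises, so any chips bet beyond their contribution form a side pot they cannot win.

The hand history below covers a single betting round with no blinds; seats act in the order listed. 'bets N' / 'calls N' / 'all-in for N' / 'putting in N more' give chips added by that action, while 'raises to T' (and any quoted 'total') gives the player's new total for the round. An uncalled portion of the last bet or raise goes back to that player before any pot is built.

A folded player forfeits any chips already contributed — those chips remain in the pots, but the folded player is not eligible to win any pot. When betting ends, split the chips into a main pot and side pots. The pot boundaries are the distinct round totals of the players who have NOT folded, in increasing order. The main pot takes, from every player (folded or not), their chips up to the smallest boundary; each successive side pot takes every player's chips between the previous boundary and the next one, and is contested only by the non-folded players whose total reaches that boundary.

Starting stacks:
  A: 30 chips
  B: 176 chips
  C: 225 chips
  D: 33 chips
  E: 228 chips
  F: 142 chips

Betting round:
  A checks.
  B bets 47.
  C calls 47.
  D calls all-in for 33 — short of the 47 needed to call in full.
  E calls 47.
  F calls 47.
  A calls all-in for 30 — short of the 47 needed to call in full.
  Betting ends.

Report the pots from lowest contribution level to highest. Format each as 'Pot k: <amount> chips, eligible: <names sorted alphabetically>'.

Contributions: A=30, B=47, C=47, D=33, E=47, F=47
Pot levels (distinct totals of non-folded players): 30, 33, 47
Layer 1-30: 30 each from A, B, C, D, E, F = 30*6 = 180 chips; eligible A, B, C, D, E, F
Layer 31-33: 3 each from B, C, D, E, F = 3*5 = 15 chips; eligible B, C, D, E, F
Layer 34-47: 14 each from B, C, E, F = 14*4 = 56 chips; eligible B, C, E, F

Pot 1: 180 chips, eligible: A, B, C, D, E, F
Pot 2: 15 chips, eligible: B, C, D, E, F
Pot 3: 56 chips, eligible: B, C, E, F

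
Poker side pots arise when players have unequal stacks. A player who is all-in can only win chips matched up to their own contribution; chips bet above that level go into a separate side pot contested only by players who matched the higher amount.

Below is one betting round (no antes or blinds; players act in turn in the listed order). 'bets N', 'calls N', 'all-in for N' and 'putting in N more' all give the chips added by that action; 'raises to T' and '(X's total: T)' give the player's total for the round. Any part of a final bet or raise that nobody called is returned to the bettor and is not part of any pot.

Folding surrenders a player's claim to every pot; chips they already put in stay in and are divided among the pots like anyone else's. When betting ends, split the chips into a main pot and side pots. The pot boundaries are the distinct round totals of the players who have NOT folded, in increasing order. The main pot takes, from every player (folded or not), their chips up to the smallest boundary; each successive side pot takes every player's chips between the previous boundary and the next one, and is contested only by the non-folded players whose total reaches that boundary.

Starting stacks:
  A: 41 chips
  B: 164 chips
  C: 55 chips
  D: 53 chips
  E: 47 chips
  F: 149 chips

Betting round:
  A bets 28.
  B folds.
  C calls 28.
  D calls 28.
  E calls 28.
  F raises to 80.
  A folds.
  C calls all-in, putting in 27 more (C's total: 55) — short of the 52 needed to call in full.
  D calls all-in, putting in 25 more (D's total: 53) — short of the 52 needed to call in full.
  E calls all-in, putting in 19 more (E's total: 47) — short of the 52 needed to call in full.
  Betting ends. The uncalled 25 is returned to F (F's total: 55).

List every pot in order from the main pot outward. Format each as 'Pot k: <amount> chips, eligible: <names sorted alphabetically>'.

Pot 1: 216 chips, eligible: C, D, E, F
Pot 2: 18 chips, eligible: C, D, F
Pot 3: 4 chips, eligible: C, F

Derivation:
Contributions (after 25 returned to F): A=28, C=55, D=53, E=47, F=55
Folded: A, B
Pot levels (distinct totals of non-folded players): 47, 53, 55
Layer 1-47: A 28 + C 47 + D 47 + E 47 + F 47 = 216 chips; eligible C, D, E, F
Layer 48-53: 6 each from C, D, F = 6*3 = 18 chips; eligible C, D, F
Layer 54-55: 2 each from C, F = 2*2 = 4 chips; eligible C, F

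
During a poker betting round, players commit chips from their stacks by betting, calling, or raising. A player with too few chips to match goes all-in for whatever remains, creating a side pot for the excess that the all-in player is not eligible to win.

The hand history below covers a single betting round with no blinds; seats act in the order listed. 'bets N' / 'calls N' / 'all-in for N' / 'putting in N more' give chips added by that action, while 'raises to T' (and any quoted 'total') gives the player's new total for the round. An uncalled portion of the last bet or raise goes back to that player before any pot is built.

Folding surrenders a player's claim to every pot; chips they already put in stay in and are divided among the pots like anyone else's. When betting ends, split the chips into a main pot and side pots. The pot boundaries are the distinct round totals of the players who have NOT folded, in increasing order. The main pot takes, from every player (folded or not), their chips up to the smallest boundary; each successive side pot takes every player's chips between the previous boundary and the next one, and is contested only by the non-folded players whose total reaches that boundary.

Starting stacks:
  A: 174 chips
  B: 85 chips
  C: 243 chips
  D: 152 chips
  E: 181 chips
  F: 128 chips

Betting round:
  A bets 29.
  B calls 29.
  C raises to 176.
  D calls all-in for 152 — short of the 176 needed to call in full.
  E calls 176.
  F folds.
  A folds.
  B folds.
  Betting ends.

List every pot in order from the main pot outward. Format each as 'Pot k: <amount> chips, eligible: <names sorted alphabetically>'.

Pot 1: 514 chips, eligible: C, D, E
Pot 2: 48 chips, eligible: C, E

Derivation:
Contributions: A=29, B=29, C=176, D=152, E=176
Folded: A, B, F
Pot levels (distinct totals of non-folded players): 152, 176
Layer 1-152: A 29 + B 29 + C 152 + D 152 + E 152 = 514 chips; eligible C, D, E
Layer 153-176: 24 each from C, E = 24*2 = 48 chips; eligible C, E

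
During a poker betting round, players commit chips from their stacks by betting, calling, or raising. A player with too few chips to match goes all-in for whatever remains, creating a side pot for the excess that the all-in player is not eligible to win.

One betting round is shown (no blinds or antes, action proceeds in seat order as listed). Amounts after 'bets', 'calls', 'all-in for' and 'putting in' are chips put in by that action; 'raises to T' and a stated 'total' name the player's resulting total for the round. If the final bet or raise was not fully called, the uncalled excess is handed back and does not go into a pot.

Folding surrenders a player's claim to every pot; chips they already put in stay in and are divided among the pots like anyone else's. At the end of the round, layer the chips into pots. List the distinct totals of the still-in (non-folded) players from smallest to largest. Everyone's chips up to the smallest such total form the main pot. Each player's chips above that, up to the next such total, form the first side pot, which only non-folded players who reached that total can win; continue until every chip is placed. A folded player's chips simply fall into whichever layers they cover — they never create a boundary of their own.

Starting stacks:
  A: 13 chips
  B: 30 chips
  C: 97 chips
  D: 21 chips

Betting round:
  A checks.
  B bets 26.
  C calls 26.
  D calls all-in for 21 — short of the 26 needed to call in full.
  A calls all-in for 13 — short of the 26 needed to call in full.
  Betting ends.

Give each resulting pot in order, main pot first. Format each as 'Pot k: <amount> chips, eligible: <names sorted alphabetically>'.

Contributions: A=13, B=26, C=26, D=21
Pot levels (distinct totals of non-folded players): 13, 21, 26
Layer 1-13: 13 each from A, B, C, D = 13*4 = 52 chips; eligible A, B, C, D
Layer 14-21: 8 each from B, C, D = 8*3 = 24 chips; eligible B, C, D
Layer 22-26: 5 each from B, C = 5*2 = 10 chips; eligible B, C

Pot 1: 52 chips, eligible: A, B, C, D
Pot 2: 24 chips, eligible: B, C, D
Pot 3: 10 chips, eligible: B, C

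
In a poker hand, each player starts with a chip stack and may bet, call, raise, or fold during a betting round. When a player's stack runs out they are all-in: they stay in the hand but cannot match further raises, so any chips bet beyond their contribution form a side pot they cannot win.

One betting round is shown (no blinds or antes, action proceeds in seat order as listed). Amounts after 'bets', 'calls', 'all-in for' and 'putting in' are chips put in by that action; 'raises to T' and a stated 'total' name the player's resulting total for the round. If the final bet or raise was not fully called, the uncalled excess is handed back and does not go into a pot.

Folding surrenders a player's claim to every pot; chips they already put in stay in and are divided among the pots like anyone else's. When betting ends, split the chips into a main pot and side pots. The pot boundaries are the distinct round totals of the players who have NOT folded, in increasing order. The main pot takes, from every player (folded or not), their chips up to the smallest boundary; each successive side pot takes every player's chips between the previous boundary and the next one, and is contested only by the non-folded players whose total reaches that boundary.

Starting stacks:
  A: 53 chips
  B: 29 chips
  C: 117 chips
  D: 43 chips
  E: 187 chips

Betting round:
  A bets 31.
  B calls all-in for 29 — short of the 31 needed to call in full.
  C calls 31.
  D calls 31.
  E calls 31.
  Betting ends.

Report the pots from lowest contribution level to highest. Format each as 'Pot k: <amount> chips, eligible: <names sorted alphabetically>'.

Contributions: A=31, B=29, C=31, D=31, E=31
Pot levels (distinct totals of non-folded players): 29, 31
Layer 1-29: 29 each from A, B, C, D, E = 29*5 = 145 chips; eligible A, B, C, D, E
Layer 30-31: 2 each from A, C, D, E = 2*4 = 8 chips; eligible A, C, D, E

Pot 1: 145 chips, eligible: A, B, C, D, E
Pot 2: 8 chips, eligible: A, C, D, E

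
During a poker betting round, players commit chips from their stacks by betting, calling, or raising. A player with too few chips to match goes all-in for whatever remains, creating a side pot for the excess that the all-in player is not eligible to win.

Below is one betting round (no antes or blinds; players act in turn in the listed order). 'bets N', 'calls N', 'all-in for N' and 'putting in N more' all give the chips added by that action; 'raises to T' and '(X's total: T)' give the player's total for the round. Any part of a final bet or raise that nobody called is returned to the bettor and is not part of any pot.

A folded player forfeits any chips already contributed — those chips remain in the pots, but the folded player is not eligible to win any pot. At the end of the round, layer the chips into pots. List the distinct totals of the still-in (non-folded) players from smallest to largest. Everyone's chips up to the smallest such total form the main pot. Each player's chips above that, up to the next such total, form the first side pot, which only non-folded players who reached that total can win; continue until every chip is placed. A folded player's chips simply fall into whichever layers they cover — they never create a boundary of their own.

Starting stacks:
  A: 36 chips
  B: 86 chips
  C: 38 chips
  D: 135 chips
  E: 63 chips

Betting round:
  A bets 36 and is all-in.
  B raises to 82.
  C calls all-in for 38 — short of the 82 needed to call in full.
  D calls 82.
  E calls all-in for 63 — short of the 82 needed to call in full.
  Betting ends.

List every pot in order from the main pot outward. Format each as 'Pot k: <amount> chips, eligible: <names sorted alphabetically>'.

Pot 1: 180 chips, eligible: A, B, C, D, E
Pot 2: 8 chips, eligible: B, C, D, E
Pot 3: 75 chips, eligible: B, D, E
Pot 4: 38 chips, eligible: B, D

Derivation:
Contributions: A=36, B=82, C=38, D=82, E=63
Pot levels (distinct totals of non-folded players): 36, 38, 63, 82
Layer 1-36: 36 each from A, B, C, D, E = 36*5 = 180 chips; eligible A, B, C, D, E
Layer 37-38: 2 each from B, C, D, E = 2*4 = 8 chips; eligible B, C, D, E
Layer 39-63: 25 each from B, D, E = 25*3 = 75 chips; eligible B, D, E
Layer 64-82: 19 each from B, D = 19*2 = 38 chips; eligible B, D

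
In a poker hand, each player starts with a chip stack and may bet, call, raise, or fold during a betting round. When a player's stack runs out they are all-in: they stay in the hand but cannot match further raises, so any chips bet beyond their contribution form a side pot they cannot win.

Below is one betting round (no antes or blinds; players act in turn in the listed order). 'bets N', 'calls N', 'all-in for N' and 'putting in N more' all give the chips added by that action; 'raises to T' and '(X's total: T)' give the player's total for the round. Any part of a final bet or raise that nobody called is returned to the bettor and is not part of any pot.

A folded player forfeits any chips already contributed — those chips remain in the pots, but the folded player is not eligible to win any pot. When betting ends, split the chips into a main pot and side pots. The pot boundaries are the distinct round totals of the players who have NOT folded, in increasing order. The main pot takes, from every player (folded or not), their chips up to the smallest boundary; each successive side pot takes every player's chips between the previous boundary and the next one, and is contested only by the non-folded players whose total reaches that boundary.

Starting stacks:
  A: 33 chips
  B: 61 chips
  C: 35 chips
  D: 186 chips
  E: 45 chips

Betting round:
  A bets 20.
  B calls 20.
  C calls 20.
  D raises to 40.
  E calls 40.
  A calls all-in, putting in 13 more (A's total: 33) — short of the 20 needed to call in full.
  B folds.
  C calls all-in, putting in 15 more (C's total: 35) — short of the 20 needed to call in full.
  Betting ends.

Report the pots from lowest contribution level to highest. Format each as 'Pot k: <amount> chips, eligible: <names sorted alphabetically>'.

Pot 1: 152 chips, eligible: A, C, D, E
Pot 2: 6 chips, eligible: C, D, E
Pot 3: 10 chips, eligible: D, E

Derivation:
Contributions: A=33, B=20, C=35, D=40, E=40
Folded: B
Pot levels (distinct totals of non-folded players): 33, 35, 40
Layer 1-33: A 33 + B 20 + C 33 + D 33 + E 33 = 152 chips; eligible A, C, D, E
Layer 34-35: 2 each from C, D, E = 2*3 = 6 chips; eligible C, D, E
Layer 36-40: 5 each from D, E = 5*2 = 10 chips; eligible D, E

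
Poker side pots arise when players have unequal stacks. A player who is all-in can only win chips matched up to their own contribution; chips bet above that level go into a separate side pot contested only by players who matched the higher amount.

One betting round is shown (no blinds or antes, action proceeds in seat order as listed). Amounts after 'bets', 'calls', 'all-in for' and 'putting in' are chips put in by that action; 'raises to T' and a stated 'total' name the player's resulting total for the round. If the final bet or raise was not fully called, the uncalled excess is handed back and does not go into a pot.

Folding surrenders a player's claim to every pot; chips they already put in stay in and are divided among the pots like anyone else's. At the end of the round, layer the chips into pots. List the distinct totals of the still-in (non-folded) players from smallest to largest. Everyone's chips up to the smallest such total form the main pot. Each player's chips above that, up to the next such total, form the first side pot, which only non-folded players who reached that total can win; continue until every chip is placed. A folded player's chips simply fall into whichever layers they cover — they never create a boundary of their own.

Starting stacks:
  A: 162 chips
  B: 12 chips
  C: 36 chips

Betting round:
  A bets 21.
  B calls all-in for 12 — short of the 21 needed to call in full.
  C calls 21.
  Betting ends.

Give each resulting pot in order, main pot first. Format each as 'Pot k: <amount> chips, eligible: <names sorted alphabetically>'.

Contributions: A=21, B=12, C=21
Pot levels (distinct totals of non-folded players): 12, 21
Layer 1-12: 12 each from A, B, C = 12*3 = 36 chips; eligible A, B, C
Layer 13-21: 9 each from A, C = 9*2 = 18 chips; eligible A, C

Pot 1: 36 chips, eligible: A, B, C
Pot 2: 18 chips, eligible: A, C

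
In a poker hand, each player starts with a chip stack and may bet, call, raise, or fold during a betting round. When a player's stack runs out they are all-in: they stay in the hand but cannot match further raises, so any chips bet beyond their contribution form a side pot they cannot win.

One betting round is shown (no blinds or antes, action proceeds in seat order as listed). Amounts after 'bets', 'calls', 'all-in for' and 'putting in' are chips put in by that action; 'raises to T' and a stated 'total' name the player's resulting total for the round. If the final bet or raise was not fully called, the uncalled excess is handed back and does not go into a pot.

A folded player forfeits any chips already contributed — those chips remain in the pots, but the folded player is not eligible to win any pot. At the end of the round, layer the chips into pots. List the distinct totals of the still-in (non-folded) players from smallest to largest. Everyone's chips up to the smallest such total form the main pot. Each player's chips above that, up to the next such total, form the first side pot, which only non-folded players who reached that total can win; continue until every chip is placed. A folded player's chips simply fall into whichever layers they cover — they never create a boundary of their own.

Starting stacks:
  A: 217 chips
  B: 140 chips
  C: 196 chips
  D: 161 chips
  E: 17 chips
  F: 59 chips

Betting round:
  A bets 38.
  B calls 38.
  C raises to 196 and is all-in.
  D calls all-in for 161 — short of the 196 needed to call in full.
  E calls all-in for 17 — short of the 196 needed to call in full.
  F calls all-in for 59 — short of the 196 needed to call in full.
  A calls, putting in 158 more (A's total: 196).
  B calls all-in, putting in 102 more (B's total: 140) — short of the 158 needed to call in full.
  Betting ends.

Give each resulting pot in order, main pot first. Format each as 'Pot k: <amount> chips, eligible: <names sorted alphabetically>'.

Pot 1: 102 chips, eligible: A, B, C, D, E, F
Pot 2: 210 chips, eligible: A, B, C, D, F
Pot 3: 324 chips, eligible: A, B, C, D
Pot 4: 63 chips, eligible: A, C, D
Pot 5: 70 chips, eligible: A, C

Derivation:
Contributions: A=196, B=140, C=196, D=161, E=17, F=59
Pot levels (distinct totals of non-folded players): 17, 59, 140, 161, 196
Layer 1-17: 17 each from A, B, C, D, E, F = 17*6 = 102 chips; eligible A, B, C, D, E, F
Layer 18-59: 42 each from A, B, C, D, F = 42*5 = 210 chips; eligible A, B, C, D, F
Layer 60-140: 81 each from A, B, C, D = 81*4 = 324 chips; eligible A, B, C, D
Layer 141-161: 21 each from A, C, D = 21*3 = 63 chips; eligible A, C, D
Layer 162-196: 35 each from A, C = 35*2 = 70 chips; eligible A, C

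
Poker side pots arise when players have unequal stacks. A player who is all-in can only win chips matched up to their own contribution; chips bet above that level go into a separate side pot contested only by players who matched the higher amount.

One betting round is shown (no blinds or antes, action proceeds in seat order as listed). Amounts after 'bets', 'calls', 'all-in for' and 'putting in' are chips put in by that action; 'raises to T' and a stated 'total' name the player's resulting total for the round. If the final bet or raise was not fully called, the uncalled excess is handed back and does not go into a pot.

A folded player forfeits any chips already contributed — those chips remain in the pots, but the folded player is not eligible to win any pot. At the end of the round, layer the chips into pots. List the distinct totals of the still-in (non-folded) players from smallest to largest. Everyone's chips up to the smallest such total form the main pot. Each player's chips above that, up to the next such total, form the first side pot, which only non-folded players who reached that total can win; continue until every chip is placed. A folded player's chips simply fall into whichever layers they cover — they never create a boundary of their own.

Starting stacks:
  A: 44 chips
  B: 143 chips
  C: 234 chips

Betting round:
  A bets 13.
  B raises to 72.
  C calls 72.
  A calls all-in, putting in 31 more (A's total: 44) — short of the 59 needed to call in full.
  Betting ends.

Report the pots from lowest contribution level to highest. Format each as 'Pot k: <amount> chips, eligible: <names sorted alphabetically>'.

Contributions: A=44, B=72, C=72
Pot levels (distinct totals of non-folded players): 44, 72
Layer 1-44: 44 each from A, B, C = 44*3 = 132 chips; eligible A, B, C
Layer 45-72: 28 each from B, C = 28*2 = 56 chips; eligible B, C

Pot 1: 132 chips, eligible: A, B, C
Pot 2: 56 chips, eligible: B, C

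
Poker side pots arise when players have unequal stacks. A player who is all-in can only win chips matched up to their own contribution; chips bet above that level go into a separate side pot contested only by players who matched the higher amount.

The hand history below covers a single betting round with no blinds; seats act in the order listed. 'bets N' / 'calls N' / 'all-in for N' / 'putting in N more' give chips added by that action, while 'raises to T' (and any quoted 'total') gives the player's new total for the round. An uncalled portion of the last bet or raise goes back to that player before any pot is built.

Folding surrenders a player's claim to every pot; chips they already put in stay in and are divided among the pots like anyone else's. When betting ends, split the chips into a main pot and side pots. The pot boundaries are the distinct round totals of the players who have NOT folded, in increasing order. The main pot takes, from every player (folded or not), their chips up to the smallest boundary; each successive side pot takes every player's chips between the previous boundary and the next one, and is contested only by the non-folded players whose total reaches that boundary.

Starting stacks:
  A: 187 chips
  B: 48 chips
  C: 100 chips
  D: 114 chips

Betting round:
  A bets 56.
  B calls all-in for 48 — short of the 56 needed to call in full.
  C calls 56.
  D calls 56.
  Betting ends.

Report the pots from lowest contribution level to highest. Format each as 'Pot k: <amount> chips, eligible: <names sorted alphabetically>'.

Pot 1: 192 chips, eligible: A, B, C, D
Pot 2: 24 chips, eligible: A, C, D

Derivation:
Contributions: A=56, B=48, C=56, D=56
Pot levels (distinct totals of non-folded players): 48, 56
Layer 1-48: 48 each from A, B, C, D = 48*4 = 192 chips; eligible A, B, C, D
Layer 49-56: 8 each from A, C, D = 8*3 = 24 chips; eligible A, C, D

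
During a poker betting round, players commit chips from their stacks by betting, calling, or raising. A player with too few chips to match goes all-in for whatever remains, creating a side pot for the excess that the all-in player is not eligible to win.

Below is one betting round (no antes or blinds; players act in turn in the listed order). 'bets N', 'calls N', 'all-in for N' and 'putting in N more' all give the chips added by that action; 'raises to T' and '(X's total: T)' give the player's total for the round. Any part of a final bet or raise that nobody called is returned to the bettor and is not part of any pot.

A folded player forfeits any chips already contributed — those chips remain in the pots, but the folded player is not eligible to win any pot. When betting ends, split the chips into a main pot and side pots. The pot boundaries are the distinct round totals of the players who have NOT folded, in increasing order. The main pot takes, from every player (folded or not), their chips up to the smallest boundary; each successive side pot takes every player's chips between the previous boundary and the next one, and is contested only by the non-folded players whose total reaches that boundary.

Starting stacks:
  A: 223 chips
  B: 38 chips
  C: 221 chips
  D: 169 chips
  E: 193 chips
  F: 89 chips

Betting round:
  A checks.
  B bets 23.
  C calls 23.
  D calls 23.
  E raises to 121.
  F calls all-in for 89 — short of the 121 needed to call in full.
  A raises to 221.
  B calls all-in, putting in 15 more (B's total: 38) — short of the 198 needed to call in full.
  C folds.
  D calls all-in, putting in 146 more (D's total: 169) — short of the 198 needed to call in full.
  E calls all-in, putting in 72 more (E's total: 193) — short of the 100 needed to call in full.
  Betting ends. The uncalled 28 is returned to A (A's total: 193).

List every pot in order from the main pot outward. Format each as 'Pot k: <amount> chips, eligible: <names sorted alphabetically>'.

Pot 1: 213 chips, eligible: A, B, D, E, F
Pot 2: 204 chips, eligible: A, D, E, F
Pot 3: 240 chips, eligible: A, D, E
Pot 4: 48 chips, eligible: A, E

Derivation:
Contributions (after 28 returned to A): A=193, B=38, C=23, D=169, E=193, F=89
Folded: C
Pot levels (distinct totals of non-folded players): 38, 89, 169, 193
Layer 1-38: A 38 + B 38 + C 23 + D 38 + E 38 + F 38 = 213 chips; eligible A, B, D, E, F
Layer 39-89: 51 each from A, D, E, F = 51*4 = 204 chips; eligible A, D, E, F
Layer 90-169: 80 each from A, D, E = 80*3 = 240 chips; eligible A, D, E
Layer 170-193: 24 each from A, E = 24*2 = 48 chips; eligible A, E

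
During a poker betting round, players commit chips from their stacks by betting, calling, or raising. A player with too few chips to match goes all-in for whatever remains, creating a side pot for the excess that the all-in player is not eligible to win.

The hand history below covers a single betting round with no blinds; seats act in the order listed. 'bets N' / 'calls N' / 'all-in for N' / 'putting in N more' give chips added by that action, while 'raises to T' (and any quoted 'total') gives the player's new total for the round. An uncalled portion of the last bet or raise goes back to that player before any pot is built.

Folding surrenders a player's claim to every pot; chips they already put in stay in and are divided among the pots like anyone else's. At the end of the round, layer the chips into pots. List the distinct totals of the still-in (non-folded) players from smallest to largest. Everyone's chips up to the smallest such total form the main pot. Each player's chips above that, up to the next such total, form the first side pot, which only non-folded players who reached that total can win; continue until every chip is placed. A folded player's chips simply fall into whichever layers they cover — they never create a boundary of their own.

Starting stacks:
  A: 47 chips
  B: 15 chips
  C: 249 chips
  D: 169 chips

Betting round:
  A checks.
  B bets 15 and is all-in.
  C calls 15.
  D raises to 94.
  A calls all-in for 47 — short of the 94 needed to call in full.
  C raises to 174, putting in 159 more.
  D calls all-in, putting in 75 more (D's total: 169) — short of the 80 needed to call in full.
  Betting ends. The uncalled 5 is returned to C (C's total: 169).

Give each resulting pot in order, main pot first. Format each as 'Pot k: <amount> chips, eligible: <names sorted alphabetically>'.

Pot 1: 60 chips, eligible: A, B, C, D
Pot 2: 96 chips, eligible: A, C, D
Pot 3: 244 chips, eligible: C, D

Derivation:
Contributions (after 5 returned to C): A=47, B=15, C=169, D=169
Pot levels (distinct totals of non-folded players): 15, 47, 169
Layer 1-15: 15 each from A, B, C, D = 15*4 = 60 chips; eligible A, B, C, D
Layer 16-47: 32 each from A, C, D = 32*3 = 96 chips; eligible A, C, D
Layer 48-169: 122 each from C, D = 122*2 = 244 chips; eligible C, D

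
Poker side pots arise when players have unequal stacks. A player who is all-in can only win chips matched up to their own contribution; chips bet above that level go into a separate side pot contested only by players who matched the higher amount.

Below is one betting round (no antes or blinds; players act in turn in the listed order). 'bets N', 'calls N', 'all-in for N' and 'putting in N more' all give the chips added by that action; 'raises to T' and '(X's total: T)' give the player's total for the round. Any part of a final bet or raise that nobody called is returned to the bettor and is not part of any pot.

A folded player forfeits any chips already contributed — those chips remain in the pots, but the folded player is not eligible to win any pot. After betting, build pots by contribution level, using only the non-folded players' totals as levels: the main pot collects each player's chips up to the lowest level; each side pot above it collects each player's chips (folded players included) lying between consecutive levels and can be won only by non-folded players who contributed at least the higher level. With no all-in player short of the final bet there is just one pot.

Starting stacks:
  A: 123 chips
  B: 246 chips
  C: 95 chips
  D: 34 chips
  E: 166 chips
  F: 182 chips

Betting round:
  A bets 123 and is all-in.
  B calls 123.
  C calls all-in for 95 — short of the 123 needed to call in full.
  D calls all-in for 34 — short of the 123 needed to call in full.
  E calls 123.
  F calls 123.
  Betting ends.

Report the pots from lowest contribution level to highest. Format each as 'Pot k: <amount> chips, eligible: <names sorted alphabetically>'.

Contributions: A=123, B=123, C=95, D=34, E=123, F=123
Pot levels (distinct totals of non-folded players): 34, 95, 123
Layer 1-34: 34 each from A, B, C, D, E, F = 34*6 = 204 chips; eligible A, B, C, D, E, F
Layer 35-95: 61 each from A, B, C, E, F = 61*5 = 305 chips; eligible A, B, C, E, F
Layer 96-123: 28 each from A, B, E, F = 28*4 = 112 chips; eligible A, B, E, F

Pot 1: 204 chips, eligible: A, B, C, D, E, F
Pot 2: 305 chips, eligible: A, B, C, E, F
Pot 3: 112 chips, eligible: A, B, E, F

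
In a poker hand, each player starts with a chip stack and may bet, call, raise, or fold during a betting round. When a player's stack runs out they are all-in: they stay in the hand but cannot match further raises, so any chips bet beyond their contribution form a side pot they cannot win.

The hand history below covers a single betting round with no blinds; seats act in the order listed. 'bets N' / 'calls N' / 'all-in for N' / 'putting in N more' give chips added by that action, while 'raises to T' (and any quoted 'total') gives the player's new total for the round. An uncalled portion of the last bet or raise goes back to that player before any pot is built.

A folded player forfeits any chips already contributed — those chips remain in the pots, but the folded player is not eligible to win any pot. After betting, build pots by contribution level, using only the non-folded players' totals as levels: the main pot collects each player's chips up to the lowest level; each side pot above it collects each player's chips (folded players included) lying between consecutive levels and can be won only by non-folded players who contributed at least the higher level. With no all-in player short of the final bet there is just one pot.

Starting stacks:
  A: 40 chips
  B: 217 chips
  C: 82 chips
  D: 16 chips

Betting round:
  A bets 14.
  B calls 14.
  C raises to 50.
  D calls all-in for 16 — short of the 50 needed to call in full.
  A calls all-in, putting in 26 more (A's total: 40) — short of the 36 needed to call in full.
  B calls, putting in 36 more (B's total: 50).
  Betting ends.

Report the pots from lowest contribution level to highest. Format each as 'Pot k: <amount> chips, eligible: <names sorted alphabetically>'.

Contributions: A=40, B=50, C=50, D=16
Pot levels (distinct totals of non-folded players): 16, 40, 50
Layer 1-16: 16 each from A, B, C, D = 16*4 = 64 chips; eligible A, B, C, D
Layer 17-40: 24 each from A, B, C = 24*3 = 72 chips; eligible A, B, C
Layer 41-50: 10 each from B, C = 10*2 = 20 chips; eligible B, C

Pot 1: 64 chips, eligible: A, B, C, D
Pot 2: 72 chips, eligible: A, B, C
Pot 3: 20 chips, eligible: B, C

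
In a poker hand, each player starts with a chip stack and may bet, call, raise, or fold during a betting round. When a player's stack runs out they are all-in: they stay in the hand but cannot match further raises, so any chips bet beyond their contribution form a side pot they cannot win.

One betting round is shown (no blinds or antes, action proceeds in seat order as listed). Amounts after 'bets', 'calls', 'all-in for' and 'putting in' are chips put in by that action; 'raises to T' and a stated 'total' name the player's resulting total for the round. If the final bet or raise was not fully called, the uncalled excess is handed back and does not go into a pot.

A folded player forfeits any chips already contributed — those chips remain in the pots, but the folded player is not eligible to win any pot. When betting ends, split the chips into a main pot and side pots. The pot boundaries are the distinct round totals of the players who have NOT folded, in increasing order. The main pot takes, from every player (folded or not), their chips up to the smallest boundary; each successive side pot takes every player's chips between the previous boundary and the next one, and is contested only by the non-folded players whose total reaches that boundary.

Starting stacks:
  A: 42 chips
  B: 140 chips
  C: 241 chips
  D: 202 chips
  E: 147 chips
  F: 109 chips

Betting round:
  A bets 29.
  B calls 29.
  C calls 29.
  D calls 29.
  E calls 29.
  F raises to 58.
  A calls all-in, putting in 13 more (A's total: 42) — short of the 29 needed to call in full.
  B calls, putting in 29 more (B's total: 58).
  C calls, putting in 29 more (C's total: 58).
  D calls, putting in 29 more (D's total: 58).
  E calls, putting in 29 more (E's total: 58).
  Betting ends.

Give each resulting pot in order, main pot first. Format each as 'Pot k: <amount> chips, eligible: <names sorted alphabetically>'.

Contributions: A=42, B=58, C=58, D=58, E=58, F=58
Pot levels (distinct totals of non-folded players): 42, 58
Layer 1-42: 42 each from A, B, C, D, E, F = 42*6 = 252 chips; eligible A, B, C, D, E, F
Layer 43-58: 16 each from B, C, D, E, F = 16*5 = 80 chips; eligible B, C, D, E, F

Pot 1: 252 chips, eligible: A, B, C, D, E, F
Pot 2: 80 chips, eligible: B, C, D, E, F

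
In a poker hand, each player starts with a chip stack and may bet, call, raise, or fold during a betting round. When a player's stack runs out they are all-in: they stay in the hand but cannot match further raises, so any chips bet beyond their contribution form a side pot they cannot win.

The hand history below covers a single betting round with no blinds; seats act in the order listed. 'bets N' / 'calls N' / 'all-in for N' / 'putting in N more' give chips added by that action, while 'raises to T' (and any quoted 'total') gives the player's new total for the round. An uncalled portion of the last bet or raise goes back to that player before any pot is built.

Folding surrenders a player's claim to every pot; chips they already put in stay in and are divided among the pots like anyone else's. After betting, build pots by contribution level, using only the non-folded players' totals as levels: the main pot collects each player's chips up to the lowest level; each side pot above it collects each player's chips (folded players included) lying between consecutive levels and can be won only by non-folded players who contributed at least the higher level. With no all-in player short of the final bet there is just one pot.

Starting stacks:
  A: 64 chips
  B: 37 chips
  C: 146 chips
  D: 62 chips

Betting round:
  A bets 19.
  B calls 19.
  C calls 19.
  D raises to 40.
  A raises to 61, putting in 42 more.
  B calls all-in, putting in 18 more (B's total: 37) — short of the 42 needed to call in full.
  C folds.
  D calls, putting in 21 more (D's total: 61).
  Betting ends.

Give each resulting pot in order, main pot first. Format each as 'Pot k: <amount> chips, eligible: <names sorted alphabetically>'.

Pot 1: 130 chips, eligible: A, B, D
Pot 2: 48 chips, eligible: A, D

Derivation:
Contributions: A=61, B=37, C=19, D=61
Folded: C
Pot levels (distinct totals of non-folded players): 37, 61
Layer 1-37: A 37 + B 37 + C 19 + D 37 = 130 chips; eligible A, B, D
Layer 38-61: 24 each from A, D = 24*2 = 48 chips; eligible A, D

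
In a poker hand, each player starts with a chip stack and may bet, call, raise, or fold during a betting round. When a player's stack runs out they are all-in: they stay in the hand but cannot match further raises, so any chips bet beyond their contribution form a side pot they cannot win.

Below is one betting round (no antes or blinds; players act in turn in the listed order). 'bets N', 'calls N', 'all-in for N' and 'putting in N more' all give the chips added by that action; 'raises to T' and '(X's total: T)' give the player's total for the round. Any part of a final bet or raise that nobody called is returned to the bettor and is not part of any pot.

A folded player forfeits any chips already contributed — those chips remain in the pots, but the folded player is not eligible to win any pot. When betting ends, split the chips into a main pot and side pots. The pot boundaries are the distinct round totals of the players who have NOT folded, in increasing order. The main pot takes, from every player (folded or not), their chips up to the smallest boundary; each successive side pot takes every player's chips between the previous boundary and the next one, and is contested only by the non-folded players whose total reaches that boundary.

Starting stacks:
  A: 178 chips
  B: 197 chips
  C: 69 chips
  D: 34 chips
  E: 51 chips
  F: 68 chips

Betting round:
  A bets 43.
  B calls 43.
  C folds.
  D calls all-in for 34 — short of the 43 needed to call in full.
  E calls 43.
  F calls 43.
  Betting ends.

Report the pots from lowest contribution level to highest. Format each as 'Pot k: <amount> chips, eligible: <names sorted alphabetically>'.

Pot 1: 170 chips, eligible: A, B, D, E, F
Pot 2: 36 chips, eligible: A, B, E, F

Derivation:
Contributions: A=43, B=43, D=34, E=43, F=43
Folded: C
Pot levels (distinct totals of non-folded players): 34, 43
Layer 1-34: 34 each from A, B, D, E, F = 34*5 = 170 chips; eligible A, B, D, E, F
Layer 35-43: 9 each from A, B, E, F = 9*4 = 36 chips; eligible A, B, E, F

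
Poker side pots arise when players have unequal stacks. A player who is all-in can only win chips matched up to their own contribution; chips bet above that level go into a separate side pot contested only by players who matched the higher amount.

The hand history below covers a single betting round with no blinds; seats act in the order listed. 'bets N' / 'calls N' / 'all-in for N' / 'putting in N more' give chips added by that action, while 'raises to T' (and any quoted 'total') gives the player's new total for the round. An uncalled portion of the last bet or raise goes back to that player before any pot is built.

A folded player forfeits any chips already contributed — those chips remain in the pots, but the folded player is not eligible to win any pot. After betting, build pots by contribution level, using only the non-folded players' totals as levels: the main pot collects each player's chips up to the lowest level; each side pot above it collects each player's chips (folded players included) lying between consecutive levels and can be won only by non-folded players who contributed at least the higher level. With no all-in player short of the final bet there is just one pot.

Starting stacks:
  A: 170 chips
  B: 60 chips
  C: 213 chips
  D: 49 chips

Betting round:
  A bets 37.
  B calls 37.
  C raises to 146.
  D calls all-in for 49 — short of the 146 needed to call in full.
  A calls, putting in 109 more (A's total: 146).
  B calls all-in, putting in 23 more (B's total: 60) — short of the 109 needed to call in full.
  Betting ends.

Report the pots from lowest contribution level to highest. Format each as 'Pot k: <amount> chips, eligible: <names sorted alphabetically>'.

Contributions: A=146, B=60, C=146, D=49
Pot levels (distinct totals of non-folded players): 49, 60, 146
Layer 1-49: 49 each from A, B, C, D = 49*4 = 196 chips; eligible A, B, C, D
Layer 50-60: 11 each from A, B, C = 11*3 = 33 chips; eligible A, B, C
Layer 61-146: 86 each from A, C = 86*2 = 172 chips; eligible A, C

Pot 1: 196 chips, eligible: A, B, C, D
Pot 2: 33 chips, eligible: A, B, C
Pot 3: 172 chips, eligible: A, C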